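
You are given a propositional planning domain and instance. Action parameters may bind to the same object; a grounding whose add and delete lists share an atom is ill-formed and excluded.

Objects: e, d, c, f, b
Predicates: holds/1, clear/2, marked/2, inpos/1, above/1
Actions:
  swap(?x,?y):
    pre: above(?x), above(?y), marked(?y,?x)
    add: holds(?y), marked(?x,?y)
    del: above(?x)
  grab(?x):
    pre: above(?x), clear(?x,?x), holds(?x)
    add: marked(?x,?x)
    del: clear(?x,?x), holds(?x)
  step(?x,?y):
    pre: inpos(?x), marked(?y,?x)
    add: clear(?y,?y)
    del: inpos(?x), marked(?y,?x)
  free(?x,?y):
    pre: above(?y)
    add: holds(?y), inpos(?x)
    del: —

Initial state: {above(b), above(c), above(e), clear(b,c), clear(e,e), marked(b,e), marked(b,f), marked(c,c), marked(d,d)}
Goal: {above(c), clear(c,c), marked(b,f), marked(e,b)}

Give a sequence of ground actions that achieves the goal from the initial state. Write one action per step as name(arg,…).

swap(e,b); free(c,c); step(c,c)

1. swap(e,b)  →  {above(b), above(c), clear(b,c), clear(e,e), holds(b), marked(b,e), marked(b,f), marked(c,c), marked(d,d), marked(e,b)}
2. free(c,c)  →  {above(b), above(c), clear(b,c), clear(e,e), holds(b), holds(c), inpos(c), marked(b,e), marked(b,f), marked(c,c), marked(d,d), marked(e,b)}
3. step(c,c)  →  {above(b), above(c), clear(b,c), clear(c,c), clear(e,e), holds(b), holds(c), marked(b,e), marked(b,f), marked(d,d), marked(e,b)}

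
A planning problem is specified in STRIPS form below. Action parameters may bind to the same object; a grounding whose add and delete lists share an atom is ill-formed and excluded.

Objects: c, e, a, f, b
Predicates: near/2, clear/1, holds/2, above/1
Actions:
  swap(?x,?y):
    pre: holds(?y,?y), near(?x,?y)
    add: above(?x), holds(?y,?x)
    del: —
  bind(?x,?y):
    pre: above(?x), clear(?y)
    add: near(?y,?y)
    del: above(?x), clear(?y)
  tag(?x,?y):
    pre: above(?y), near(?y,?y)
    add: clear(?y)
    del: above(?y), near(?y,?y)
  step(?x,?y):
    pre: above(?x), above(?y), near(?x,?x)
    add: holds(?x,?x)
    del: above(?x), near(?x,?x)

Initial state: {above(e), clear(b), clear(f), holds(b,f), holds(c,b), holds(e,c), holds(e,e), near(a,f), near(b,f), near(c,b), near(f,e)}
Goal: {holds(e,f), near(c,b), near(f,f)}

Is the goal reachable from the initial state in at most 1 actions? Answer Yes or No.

1. swap(f,e)  →  {above(e), above(f), clear(b), clear(f), holds(b,f), holds(c,b), holds(e,c), holds(e,e), holds(e,f), near(a,f), near(b,f), near(c,b), near(f,e)}
2. bind(e,f)  →  {above(f), clear(b), holds(b,f), holds(c,b), holds(e,c), holds(e,e), holds(e,f), near(a,f), near(b,f), near(c,b), near(f,e), near(f,f)}
optimal plan length = 2; 2 > 1

No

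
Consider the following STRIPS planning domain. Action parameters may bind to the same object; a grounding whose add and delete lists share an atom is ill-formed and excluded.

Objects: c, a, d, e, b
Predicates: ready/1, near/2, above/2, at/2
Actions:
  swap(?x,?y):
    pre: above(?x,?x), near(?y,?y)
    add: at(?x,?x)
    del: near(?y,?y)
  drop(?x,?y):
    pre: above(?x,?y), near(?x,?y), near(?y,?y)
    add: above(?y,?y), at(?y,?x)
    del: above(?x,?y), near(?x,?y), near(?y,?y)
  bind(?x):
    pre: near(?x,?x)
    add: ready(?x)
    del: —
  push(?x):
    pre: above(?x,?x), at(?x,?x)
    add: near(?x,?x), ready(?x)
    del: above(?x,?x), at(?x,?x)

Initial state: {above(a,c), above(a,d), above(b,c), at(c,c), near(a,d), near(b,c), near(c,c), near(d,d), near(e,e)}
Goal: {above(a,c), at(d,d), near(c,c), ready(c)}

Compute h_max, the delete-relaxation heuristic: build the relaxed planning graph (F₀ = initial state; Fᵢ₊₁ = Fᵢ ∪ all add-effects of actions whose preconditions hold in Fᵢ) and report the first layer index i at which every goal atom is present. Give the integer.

F0 = init (9 atoms)
F1 = F0 ∪ {above(c,c), above(d,d), at(c,b), at(d,a), ready(c), ready(d), ready(e)}  (16 atoms)
F2 = F1 ∪ {at(d,d)}  (17 atoms)
goal ⊆ F2  ⇒  h_max = 2

2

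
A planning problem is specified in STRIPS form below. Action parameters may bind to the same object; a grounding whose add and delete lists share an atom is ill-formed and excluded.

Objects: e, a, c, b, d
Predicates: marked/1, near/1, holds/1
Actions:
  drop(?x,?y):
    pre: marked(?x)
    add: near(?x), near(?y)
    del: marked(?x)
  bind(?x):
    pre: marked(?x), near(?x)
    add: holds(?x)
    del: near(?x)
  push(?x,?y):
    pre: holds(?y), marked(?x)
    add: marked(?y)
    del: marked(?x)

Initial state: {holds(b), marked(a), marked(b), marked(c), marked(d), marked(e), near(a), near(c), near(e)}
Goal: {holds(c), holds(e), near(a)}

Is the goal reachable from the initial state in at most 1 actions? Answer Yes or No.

1. bind(e)  →  {holds(b), holds(e), marked(a), marked(b), marked(c), marked(d), marked(e), near(a), near(c)}
2. bind(c)  →  {holds(b), holds(c), holds(e), marked(a), marked(b), marked(c), marked(d), marked(e), near(a)}
optimal plan length = 2; 2 > 1

No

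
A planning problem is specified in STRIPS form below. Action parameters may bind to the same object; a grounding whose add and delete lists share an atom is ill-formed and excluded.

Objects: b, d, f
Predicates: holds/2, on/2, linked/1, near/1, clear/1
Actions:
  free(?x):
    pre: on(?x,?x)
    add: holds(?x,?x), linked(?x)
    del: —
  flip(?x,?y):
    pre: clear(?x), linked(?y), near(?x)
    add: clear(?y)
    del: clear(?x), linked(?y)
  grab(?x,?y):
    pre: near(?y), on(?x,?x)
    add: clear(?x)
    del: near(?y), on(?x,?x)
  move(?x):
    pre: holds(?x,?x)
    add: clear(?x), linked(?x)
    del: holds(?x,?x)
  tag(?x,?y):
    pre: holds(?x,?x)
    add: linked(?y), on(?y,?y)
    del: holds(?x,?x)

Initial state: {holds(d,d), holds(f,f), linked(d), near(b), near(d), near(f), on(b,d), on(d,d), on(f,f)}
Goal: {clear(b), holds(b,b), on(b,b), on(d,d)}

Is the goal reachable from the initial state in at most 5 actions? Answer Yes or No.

Yes

1. grab(f,b)  →  {clear(f), holds(d,d), holds(f,f), linked(d), near(d), near(f), on(b,d), on(d,d)}
2. tag(d,b)  →  {clear(f), holds(f,f), linked(b), linked(d), near(d), near(f), on(b,b), on(b,d), on(d,d)}
3. free(b)  →  {clear(f), holds(b,b), holds(f,f), linked(b), linked(d), near(d), near(f), on(b,b), on(b,d), on(d,d)}
4. flip(f,b)  →  {clear(b), holds(b,b), holds(f,f), linked(d), near(d), near(f), on(b,b), on(b,d), on(d,d)}
optimal plan length = 4; 4 ≤ 5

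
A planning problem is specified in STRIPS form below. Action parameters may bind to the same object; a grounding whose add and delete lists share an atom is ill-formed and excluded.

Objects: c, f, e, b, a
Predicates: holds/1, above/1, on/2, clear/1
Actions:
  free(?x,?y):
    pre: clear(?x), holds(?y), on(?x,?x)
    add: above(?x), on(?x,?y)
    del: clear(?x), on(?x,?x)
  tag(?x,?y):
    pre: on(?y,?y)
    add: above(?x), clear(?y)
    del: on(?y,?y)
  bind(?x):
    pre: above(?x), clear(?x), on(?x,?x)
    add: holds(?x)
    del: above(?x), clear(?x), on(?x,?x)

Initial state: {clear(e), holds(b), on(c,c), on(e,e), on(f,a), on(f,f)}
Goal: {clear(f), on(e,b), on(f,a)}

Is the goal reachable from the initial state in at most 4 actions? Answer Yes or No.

Yes

1. free(e,b)  →  {above(e), holds(b), on(c,c), on(e,b), on(f,a), on(f,f)}
2. tag(c,f)  →  {above(c), above(e), clear(f), holds(b), on(c,c), on(e,b), on(f,a)}
optimal plan length = 2; 2 ≤ 4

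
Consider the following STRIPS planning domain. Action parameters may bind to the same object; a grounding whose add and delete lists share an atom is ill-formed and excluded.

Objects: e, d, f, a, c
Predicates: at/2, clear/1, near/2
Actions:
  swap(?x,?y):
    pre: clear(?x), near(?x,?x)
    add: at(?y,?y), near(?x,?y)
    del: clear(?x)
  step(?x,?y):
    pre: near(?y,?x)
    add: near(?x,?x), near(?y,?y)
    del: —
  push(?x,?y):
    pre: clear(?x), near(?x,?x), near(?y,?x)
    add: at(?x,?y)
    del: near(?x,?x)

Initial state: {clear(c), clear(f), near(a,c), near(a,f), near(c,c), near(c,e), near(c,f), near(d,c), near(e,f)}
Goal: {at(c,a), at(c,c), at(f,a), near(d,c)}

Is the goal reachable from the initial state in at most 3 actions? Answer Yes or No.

No

1. push(c,a)  →  {at(c,a), clear(c), clear(f), near(a,c), near(a,f), near(c,e), near(c,f), near(d,c), near(e,f)}
2. step(f,c)  →  {at(c,a), clear(c), clear(f), near(a,c), near(a,f), near(c,c), near(c,e), near(c,f), near(d,c), near(e,f), near(f,f)}
3. swap(c,c)  →  {at(c,a), at(c,c), clear(f), near(a,c), near(a,f), near(c,c), near(c,e), near(c,f), near(d,c), near(e,f), near(f,f)}
4. push(f,a)  →  {at(c,a), at(c,c), at(f,a), clear(f), near(a,c), near(a,f), near(c,c), near(c,e), near(c,f), near(d,c), near(e,f)}
optimal plan length = 4; 4 > 3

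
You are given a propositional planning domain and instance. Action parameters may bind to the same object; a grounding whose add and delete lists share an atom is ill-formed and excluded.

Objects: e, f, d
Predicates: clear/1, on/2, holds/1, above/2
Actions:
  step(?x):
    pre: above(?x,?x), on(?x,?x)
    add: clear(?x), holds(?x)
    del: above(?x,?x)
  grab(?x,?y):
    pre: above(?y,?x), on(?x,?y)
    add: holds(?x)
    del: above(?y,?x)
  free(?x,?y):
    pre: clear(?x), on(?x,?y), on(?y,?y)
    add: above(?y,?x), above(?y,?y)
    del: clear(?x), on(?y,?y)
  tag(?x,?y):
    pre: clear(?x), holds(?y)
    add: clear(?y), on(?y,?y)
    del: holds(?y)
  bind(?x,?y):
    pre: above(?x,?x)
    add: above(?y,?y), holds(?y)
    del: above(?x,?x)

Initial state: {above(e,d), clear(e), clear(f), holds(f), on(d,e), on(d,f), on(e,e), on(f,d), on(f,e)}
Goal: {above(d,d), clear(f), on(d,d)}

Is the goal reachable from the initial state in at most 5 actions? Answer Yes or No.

Yes

1. free(e,e)  →  {above(e,d), above(e,e), clear(f), holds(f), on(d,e), on(d,f), on(f,d), on(f,e)}
2. bind(e,d)  →  {above(d,d), above(e,d), clear(f), holds(d), holds(f), on(d,e), on(d,f), on(f,d), on(f,e)}
3. tag(f,d)  →  {above(d,d), above(e,d), clear(d), clear(f), holds(f), on(d,d), on(d,e), on(d,f), on(f,d), on(f,e)}
optimal plan length = 3; 3 ≤ 5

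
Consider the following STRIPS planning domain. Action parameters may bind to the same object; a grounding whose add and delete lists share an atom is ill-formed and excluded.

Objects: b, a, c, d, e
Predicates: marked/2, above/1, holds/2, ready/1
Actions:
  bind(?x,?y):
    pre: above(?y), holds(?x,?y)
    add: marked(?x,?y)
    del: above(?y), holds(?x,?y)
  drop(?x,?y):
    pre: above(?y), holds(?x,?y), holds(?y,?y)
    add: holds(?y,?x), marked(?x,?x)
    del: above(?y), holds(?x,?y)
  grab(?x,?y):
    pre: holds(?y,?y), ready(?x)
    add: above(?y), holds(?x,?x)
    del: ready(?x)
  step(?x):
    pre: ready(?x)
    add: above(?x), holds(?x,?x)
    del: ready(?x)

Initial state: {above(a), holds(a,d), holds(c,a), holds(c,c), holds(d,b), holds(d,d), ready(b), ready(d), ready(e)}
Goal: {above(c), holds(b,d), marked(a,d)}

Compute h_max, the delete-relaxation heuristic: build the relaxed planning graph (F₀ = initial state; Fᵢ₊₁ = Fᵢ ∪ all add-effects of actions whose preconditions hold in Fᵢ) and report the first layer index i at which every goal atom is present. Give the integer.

F0 = init (9 atoms)
F1 = F0 ∪ {above(b), above(c), above(d), above(e), holds(b,b), holds(e,e), marked(c,a)}  (16 atoms)
F2 = F1 ∪ {holds(b,d), holds(d,a), marked(a,a), marked(a,d), marked(b,b), marked(c,c), marked(d,b), marked(d,d), marked(e,e)}  (25 atoms)
goal ⊆ F2  ⇒  h_max = 2

2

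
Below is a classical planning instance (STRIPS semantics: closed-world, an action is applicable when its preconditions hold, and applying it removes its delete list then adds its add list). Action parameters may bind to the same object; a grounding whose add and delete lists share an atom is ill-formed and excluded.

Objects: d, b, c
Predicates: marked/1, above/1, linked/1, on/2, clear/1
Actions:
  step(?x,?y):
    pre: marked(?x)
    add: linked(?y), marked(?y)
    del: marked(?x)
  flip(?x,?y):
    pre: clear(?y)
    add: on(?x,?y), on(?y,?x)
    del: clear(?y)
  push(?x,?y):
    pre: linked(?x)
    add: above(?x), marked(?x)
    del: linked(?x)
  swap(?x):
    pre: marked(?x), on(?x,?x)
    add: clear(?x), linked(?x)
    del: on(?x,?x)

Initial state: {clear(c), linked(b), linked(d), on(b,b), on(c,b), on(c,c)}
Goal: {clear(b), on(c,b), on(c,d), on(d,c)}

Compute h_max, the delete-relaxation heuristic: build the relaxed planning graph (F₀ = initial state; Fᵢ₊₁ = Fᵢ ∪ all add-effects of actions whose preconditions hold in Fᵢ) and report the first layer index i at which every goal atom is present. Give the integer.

F0 = init (6 atoms)
F1 = F0 ∪ {above(b), above(d), marked(b), marked(d), on(b,c), on(c,d), on(d,c)}  (13 atoms)
F2 = F1 ∪ {clear(b), linked(c), marked(c)}  (16 atoms)
goal ⊆ F2  ⇒  h_max = 2

2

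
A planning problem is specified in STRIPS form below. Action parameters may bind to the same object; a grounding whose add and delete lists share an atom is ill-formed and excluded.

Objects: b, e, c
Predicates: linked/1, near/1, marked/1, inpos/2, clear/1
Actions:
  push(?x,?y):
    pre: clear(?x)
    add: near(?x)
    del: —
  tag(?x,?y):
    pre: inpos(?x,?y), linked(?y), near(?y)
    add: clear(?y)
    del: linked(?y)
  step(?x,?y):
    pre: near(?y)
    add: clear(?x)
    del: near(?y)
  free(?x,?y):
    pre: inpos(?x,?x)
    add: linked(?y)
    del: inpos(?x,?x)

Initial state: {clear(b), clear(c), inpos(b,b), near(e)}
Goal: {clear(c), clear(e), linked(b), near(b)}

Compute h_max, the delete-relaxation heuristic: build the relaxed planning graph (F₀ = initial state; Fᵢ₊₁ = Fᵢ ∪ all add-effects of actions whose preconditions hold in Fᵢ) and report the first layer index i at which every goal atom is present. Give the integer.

1

F0 = init (4 atoms)
F1 = F0 ∪ {clear(e), linked(b), linked(c), linked(e), near(b), near(c)}  (10 atoms)
goal ⊆ F1  ⇒  h_max = 1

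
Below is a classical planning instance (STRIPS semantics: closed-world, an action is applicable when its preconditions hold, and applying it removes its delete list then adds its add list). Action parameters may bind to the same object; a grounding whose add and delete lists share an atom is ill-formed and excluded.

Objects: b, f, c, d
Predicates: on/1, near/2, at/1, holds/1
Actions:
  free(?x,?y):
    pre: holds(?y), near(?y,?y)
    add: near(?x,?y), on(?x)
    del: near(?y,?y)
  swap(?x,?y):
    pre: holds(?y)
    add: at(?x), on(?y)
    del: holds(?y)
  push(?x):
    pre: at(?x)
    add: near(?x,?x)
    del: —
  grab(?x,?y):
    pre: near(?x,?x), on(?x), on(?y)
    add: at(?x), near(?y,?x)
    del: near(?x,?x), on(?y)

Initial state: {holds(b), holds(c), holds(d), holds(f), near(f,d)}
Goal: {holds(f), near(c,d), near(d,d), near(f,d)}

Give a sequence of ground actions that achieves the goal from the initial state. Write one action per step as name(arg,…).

1. swap(d,b)  →  {at(d), holds(c), holds(d), holds(f), near(f,d), on(b)}
2. push(d)  →  {at(d), holds(c), holds(d), holds(f), near(d,d), near(f,d), on(b)}
3. free(c,d)  →  {at(d), holds(c), holds(d), holds(f), near(c,d), near(f,d), on(b), on(c)}
4. push(d)  →  {at(d), holds(c), holds(d), holds(f), near(c,d), near(d,d), near(f,d), on(b), on(c)}

swap(d,b); push(d); free(c,d); push(d)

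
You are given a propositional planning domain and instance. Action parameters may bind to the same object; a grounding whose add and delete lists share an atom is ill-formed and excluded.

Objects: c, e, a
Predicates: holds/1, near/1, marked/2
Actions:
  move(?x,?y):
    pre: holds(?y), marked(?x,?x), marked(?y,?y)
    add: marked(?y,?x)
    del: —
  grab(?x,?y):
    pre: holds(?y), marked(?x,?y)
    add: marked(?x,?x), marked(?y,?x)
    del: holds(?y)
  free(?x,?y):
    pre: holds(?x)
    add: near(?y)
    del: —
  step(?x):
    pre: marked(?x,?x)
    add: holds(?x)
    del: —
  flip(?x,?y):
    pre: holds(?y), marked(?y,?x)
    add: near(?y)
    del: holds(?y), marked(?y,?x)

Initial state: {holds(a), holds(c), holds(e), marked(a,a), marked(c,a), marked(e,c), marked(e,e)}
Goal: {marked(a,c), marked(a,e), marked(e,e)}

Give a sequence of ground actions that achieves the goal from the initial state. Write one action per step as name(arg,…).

1. move(e,a)  →  {holds(a), holds(c), holds(e), marked(a,a), marked(a,e), marked(c,a), marked(e,c), marked(e,e)}
2. grab(c,a)  →  {holds(c), holds(e), marked(a,a), marked(a,c), marked(a,e), marked(c,a), marked(c,c), marked(e,c), marked(e,e)}

move(e,a); grab(c,a)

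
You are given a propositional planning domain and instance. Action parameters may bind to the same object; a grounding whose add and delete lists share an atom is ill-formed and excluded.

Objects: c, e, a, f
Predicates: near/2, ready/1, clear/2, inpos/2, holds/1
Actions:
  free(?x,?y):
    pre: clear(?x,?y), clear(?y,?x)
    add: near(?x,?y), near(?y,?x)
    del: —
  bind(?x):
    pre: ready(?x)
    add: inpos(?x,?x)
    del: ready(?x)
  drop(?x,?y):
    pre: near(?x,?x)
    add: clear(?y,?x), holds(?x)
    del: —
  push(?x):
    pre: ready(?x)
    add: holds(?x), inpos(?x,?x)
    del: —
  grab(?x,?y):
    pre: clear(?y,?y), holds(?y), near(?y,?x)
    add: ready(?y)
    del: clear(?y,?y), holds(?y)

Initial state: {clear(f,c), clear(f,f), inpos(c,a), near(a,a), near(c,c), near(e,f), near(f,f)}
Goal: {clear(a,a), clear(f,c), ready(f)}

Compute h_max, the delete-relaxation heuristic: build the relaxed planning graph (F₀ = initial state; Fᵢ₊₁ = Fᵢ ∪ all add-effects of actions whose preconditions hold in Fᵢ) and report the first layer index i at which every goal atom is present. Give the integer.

2

F0 = init (7 atoms)
F1 = F0 ∪ {clear(a,a), clear(a,c), clear(a,f), clear(c,a), clear(c,c), clear(c,f), clear(e,a), clear(e,c), clear(e,f), clear(f,a), holds(a), holds(c), holds(f)}  (20 atoms)
F2 = F1 ∪ {near(a,c), near(a,f), near(c,a), near(c,f), near(f,a), near(f,c), ready(a), ready(c), ready(f)}  (29 atoms)
goal ⊆ F2  ⇒  h_max = 2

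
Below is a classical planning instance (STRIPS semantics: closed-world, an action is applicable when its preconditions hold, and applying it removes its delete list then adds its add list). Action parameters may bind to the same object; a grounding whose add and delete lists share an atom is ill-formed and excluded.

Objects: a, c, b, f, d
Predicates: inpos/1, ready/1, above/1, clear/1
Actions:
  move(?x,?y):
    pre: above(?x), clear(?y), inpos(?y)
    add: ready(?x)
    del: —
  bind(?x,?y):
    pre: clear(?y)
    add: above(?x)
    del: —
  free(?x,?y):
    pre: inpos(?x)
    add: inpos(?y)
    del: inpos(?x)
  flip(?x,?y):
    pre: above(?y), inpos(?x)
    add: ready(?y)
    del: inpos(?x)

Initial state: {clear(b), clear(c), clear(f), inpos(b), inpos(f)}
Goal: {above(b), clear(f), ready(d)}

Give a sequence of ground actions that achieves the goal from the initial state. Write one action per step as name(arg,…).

1. bind(b,c)  →  {above(b), clear(b), clear(c), clear(f), inpos(b), inpos(f)}
2. bind(d,c)  →  {above(b), above(d), clear(b), clear(c), clear(f), inpos(b), inpos(f)}
3. move(d,b)  →  {above(b), above(d), clear(b), clear(c), clear(f), inpos(b), inpos(f), ready(d)}

bind(b,c); bind(d,c); move(d,b)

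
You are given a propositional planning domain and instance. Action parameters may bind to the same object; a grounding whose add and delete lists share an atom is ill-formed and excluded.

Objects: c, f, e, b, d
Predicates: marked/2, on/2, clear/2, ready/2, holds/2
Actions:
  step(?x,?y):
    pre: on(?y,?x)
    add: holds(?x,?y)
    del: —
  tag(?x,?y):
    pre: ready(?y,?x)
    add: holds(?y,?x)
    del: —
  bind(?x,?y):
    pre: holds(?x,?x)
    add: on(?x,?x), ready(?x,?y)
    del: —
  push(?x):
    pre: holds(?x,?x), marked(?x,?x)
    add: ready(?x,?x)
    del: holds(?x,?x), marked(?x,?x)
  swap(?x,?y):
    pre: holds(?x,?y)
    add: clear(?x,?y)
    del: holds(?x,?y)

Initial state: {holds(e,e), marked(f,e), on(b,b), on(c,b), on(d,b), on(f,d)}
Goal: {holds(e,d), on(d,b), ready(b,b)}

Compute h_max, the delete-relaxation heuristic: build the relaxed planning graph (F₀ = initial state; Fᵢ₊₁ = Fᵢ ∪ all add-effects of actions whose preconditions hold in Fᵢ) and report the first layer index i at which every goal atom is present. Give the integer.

2

F0 = init (6 atoms)
F1 = F0 ∪ {clear(e,e), holds(b,b), holds(b,c), holds(b,d), holds(d,f), on(e,e), ready(e,b), ready(e,c), ready(e,d), ready(e,e), ready(e,f)}  (17 atoms)
F2 = F1 ∪ {clear(b,b), clear(b,c), clear(b,d), clear(d,f), holds(e,b), holds(e,c), holds(e,d), holds(e,f), ready(b,b), ready(b,c), ready(b,d), ready(b,e), ready(b,f)}  (30 atoms)
goal ⊆ F2  ⇒  h_max = 2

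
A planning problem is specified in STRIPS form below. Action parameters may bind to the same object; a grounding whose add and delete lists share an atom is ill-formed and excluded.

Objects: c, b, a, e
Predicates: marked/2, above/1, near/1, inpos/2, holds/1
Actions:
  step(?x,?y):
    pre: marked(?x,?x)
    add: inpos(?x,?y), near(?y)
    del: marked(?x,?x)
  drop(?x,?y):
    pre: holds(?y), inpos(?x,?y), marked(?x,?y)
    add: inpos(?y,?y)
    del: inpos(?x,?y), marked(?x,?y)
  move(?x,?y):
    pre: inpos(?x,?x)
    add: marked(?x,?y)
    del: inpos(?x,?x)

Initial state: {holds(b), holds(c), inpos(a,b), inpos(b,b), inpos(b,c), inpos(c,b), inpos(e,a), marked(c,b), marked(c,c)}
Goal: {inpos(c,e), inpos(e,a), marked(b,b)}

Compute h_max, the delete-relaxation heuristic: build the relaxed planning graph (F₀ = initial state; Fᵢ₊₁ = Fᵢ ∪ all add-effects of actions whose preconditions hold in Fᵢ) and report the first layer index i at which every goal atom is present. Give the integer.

1

F0 = init (9 atoms)
F1 = F0 ∪ {inpos(c,a), inpos(c,c), inpos(c,e), marked(b,a), marked(b,b), marked(b,c), marked(b,e), near(a), near(b), near(c), near(e)}  (20 atoms)
goal ⊆ F1  ⇒  h_max = 1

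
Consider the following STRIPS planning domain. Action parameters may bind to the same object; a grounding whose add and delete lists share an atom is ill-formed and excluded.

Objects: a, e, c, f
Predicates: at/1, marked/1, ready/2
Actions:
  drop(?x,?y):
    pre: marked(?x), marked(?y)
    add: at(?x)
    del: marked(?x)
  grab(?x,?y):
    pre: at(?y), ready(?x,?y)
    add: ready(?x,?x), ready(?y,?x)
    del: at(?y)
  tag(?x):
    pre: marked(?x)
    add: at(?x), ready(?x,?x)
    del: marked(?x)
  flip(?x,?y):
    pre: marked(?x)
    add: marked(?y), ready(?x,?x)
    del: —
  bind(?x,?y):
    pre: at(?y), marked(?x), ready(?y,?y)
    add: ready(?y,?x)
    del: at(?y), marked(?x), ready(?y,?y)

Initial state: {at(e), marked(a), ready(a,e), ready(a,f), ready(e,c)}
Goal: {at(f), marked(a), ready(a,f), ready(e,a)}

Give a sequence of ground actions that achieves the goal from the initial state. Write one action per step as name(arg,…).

1. grab(a,e)  →  {marked(a), ready(a,a), ready(a,e), ready(a,f), ready(e,a), ready(e,c)}
2. flip(a,f)  →  {marked(a), marked(f), ready(a,a), ready(a,e), ready(a,f), ready(e,a), ready(e,c)}
3. drop(f,a)  →  {at(f), marked(a), ready(a,a), ready(a,e), ready(a,f), ready(e,a), ready(e,c)}

grab(a,e); flip(a,f); drop(f,a)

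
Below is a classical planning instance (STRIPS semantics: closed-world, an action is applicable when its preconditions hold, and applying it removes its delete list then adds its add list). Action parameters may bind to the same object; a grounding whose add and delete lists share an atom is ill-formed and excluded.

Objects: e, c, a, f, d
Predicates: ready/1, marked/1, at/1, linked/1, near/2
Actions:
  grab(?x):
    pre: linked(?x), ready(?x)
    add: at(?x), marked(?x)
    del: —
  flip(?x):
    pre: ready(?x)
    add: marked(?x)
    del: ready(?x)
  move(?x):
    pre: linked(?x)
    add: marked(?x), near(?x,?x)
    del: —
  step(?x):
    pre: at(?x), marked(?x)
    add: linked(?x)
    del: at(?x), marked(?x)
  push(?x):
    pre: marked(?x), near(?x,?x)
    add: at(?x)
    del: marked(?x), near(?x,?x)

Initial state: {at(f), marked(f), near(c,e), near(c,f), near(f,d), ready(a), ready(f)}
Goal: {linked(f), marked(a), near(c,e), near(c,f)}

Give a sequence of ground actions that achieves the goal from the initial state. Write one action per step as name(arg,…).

1. flip(a)  →  {at(f), marked(a), marked(f), near(c,e), near(c,f), near(f,d), ready(f)}
2. step(f)  →  {linked(f), marked(a), near(c,e), near(c,f), near(f,d), ready(f)}

flip(a); step(f)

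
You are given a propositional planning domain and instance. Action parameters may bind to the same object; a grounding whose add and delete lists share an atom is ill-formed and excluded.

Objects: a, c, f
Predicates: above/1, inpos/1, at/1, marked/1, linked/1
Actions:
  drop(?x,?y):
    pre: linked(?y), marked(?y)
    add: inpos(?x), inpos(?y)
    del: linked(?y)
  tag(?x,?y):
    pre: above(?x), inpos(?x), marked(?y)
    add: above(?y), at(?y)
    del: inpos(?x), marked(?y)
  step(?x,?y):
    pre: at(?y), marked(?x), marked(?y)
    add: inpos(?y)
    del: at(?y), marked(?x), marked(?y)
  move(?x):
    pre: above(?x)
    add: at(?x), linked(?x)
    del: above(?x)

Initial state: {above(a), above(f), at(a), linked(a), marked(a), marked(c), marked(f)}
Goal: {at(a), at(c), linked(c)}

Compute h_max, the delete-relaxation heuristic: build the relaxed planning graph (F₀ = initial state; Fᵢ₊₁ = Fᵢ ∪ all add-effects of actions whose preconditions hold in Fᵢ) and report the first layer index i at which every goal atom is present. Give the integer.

F0 = init (7 atoms)
F1 = F0 ∪ {at(f), inpos(a), inpos(c), inpos(f), linked(f)}  (12 atoms)
F2 = F1 ∪ {above(c), at(c)}  (14 atoms)
F3 = F2 ∪ {linked(c)}  (15 atoms)
goal ⊆ F3  ⇒  h_max = 3

3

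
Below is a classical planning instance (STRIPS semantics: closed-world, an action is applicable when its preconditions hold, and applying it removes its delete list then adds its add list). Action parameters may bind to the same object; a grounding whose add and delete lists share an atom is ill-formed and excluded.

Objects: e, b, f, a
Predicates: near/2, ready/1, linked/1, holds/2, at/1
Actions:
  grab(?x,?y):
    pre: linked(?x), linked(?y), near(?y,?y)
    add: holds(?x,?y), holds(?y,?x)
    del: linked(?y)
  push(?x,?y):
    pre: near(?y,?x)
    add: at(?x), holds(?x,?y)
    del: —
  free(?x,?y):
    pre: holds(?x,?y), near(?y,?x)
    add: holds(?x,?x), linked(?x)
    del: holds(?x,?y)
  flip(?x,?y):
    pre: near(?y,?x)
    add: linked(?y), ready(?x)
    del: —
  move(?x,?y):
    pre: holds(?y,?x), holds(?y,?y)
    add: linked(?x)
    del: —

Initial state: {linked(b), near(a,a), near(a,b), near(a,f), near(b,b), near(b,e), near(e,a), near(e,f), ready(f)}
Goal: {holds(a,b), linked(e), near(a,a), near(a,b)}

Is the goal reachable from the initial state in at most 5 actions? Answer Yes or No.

Yes

1. flip(b,a)  →  {linked(a), linked(b), near(a,a), near(a,b), near(a,f), near(b,b), near(b,e), near(e,a), near(e,f), ready(b), ready(f)}
2. grab(b,a)  →  {holds(a,b), holds(b,a), linked(b), near(a,a), near(a,b), near(a,f), near(b,b), near(b,e), near(e,a), near(e,f), ready(b), ready(f)}
3. flip(f,e)  →  {holds(a,b), holds(b,a), linked(b), linked(e), near(a,a), near(a,b), near(a,f), near(b,b), near(b,e), near(e,a), near(e,f), ready(b), ready(f)}
optimal plan length = 3; 3 ≤ 5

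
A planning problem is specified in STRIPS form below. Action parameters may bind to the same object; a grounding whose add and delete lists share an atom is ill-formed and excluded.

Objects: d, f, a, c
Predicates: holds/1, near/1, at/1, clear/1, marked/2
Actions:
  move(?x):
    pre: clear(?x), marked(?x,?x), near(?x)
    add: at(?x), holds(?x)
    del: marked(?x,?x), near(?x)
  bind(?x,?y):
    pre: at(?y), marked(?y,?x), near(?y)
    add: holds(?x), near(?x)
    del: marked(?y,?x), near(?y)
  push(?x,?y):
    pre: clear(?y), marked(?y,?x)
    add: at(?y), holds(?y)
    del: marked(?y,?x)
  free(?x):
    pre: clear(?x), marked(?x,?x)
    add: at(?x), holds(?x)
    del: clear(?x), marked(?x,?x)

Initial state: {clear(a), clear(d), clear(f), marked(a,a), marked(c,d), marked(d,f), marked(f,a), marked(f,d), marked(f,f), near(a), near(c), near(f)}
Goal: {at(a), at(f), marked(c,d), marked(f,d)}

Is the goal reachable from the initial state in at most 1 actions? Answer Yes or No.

No

1. move(f)  →  {at(f), clear(a), clear(d), clear(f), holds(f), marked(a,a), marked(c,d), marked(d,f), marked(f,a), marked(f,d), near(a), near(c)}
2. move(a)  →  {at(a), at(f), clear(a), clear(d), clear(f), holds(a), holds(f), marked(c,d), marked(d,f), marked(f,a), marked(f,d), near(c)}
optimal plan length = 2; 2 > 1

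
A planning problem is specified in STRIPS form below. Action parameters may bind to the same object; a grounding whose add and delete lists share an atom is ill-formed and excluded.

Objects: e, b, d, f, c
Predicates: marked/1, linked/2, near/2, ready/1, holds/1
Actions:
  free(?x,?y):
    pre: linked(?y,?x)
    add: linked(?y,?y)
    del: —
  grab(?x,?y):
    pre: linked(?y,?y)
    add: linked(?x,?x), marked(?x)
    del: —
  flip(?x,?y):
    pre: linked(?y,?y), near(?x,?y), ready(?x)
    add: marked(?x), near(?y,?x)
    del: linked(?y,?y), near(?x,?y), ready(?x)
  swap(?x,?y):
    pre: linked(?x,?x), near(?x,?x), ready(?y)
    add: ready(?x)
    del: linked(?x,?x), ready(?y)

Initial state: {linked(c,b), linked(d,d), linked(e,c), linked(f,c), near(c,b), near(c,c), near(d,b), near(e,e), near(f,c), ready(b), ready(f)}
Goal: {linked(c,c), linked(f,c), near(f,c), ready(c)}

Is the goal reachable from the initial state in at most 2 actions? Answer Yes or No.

No

1. free(b,c)  →  {linked(c,b), linked(c,c), linked(d,d), linked(e,c), linked(f,c), near(c,b), near(c,c), near(d,b), near(e,e), near(f,c), ready(b), ready(f)}
2. swap(c,b)  →  {linked(c,b), linked(d,d), linked(e,c), linked(f,c), near(c,b), near(c,c), near(d,b), near(e,e), near(f,c), ready(c), ready(f)}
3. free(b,c)  →  {linked(c,b), linked(c,c), linked(d,d), linked(e,c), linked(f,c), near(c,b), near(c,c), near(d,b), near(e,e), near(f,c), ready(c), ready(f)}
optimal plan length = 3; 3 > 2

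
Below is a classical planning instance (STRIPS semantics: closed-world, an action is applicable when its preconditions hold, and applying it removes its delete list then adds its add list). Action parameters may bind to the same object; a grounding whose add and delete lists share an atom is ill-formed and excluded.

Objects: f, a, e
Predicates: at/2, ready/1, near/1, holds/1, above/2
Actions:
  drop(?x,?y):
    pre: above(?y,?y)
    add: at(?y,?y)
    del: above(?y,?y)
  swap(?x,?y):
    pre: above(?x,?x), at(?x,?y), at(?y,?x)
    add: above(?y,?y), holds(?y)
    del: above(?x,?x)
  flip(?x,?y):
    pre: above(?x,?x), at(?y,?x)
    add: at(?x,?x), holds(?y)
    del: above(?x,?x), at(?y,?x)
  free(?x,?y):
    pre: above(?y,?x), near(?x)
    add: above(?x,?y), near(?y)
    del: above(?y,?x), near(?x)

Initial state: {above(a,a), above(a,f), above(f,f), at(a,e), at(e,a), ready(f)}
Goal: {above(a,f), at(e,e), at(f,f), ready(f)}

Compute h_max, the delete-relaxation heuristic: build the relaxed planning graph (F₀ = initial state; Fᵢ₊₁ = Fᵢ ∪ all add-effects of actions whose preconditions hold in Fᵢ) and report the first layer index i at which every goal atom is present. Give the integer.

2

F0 = init (6 atoms)
F1 = F0 ∪ {above(e,e), at(a,a), at(f,f), holds(e)}  (10 atoms)
F2 = F1 ∪ {at(e,e), holds(a)}  (12 atoms)
goal ⊆ F2  ⇒  h_max = 2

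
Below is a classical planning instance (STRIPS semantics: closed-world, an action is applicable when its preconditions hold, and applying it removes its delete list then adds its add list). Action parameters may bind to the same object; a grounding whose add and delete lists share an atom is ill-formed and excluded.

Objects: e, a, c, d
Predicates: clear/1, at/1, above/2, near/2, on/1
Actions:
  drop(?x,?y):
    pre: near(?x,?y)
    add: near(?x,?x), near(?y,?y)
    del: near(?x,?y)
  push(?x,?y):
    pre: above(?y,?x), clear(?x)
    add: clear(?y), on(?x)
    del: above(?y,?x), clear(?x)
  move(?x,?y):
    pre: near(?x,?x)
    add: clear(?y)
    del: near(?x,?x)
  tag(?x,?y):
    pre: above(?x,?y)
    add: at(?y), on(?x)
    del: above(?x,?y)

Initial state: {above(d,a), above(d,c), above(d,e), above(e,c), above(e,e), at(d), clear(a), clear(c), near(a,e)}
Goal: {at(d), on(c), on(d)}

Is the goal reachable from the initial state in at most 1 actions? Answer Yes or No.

No

1. push(c,e)  →  {above(d,a), above(d,c), above(d,e), above(e,e), at(d), clear(a), clear(e), near(a,e), on(c)}
2. tag(d,e)  →  {above(d,a), above(d,c), above(e,e), at(d), at(e), clear(a), clear(e), near(a,e), on(c), on(d)}
optimal plan length = 2; 2 > 1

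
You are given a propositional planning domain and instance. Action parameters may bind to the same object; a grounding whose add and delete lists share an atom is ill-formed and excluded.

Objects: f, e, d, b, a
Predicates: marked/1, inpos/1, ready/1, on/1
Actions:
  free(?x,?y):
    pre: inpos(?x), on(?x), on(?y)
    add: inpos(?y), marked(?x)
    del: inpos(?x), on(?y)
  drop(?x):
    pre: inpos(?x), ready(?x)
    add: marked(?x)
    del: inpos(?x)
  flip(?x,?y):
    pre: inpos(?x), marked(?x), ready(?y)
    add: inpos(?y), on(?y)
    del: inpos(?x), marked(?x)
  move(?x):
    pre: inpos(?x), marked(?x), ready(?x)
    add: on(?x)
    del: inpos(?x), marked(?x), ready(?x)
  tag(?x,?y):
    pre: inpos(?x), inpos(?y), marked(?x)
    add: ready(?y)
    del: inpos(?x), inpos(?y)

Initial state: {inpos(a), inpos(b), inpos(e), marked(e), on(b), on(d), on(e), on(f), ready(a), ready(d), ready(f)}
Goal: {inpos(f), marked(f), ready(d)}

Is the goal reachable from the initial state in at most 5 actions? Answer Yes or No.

1. free(b,f)  →  {inpos(a), inpos(e), inpos(f), marked(b), marked(e), on(b), on(d), on(e), ready(a), ready(d), ready(f)}
2. drop(f)  →  {inpos(a), inpos(e), marked(b), marked(e), marked(f), on(b), on(d), on(e), ready(a), ready(d), ready(f)}
3. flip(e,f)  →  {inpos(a), inpos(f), marked(b), marked(f), on(b), on(d), on(e), on(f), ready(a), ready(d), ready(f)}
optimal plan length = 3; 3 ≤ 5

Yes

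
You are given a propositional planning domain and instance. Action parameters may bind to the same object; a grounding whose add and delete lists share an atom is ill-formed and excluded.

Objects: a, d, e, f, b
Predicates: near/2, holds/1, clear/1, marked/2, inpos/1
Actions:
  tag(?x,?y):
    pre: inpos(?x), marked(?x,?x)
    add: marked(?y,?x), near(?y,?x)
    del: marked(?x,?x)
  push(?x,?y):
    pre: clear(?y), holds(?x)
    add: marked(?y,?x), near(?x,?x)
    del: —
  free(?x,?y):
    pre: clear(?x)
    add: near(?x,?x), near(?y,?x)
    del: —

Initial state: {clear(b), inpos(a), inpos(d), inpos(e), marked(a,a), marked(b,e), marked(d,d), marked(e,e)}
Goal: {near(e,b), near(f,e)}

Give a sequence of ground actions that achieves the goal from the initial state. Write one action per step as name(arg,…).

tag(e,f); free(b,e)

1. tag(e,f)  →  {clear(b), inpos(a), inpos(d), inpos(e), marked(a,a), marked(b,e), marked(d,d), marked(f,e), near(f,e)}
2. free(b,e)  →  {clear(b), inpos(a), inpos(d), inpos(e), marked(a,a), marked(b,e), marked(d,d), marked(f,e), near(b,b), near(e,b), near(f,e)}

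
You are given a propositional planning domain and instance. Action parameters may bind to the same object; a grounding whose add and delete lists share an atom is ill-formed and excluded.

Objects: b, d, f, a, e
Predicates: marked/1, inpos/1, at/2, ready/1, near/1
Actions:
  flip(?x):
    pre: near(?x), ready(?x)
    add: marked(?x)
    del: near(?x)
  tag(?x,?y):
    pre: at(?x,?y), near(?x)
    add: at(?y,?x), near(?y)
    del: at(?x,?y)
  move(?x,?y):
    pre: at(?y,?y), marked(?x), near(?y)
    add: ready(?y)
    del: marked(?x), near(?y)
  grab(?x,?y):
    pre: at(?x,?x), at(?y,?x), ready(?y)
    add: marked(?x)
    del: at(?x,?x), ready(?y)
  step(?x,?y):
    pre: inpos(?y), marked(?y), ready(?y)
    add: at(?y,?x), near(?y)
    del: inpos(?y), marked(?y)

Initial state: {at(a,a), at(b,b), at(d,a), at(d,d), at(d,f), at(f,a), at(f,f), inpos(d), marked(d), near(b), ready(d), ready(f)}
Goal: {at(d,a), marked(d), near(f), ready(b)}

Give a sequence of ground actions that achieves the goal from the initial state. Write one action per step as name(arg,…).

grab(f,f); move(f,b); step(b,d); tag(d,f); flip(d)

1. grab(f,f)  →  {at(a,a), at(b,b), at(d,a), at(d,d), at(d,f), at(f,a), inpos(d), marked(d), marked(f), near(b), ready(d)}
2. move(f,b)  →  {at(a,a), at(b,b), at(d,a), at(d,d), at(d,f), at(f,a), inpos(d), marked(d), ready(b), ready(d)}
3. step(b,d)  →  {at(a,a), at(b,b), at(d,a), at(d,b), at(d,d), at(d,f), at(f,a), near(d), ready(b), ready(d)}
4. tag(d,f)  →  {at(a,a), at(b,b), at(d,a), at(d,b), at(d,d), at(f,a), at(f,d), near(d), near(f), ready(b), ready(d)}
5. flip(d)  →  {at(a,a), at(b,b), at(d,a), at(d,b), at(d,d), at(f,a), at(f,d), marked(d), near(f), ready(b), ready(d)}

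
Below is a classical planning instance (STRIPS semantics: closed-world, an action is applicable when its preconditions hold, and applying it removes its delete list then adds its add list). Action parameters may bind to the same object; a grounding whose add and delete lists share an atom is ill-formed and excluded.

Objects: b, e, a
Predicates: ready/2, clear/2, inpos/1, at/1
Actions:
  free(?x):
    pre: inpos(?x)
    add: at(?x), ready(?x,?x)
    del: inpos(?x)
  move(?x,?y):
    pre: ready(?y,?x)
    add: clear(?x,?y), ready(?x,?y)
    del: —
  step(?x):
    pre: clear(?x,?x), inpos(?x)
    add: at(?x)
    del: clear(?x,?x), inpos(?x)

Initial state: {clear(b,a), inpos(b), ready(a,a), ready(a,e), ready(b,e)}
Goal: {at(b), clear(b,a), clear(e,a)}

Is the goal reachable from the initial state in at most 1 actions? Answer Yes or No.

No

1. free(b)  →  {at(b), clear(b,a), ready(a,a), ready(a,e), ready(b,b), ready(b,e)}
2. move(e,a)  →  {at(b), clear(b,a), clear(e,a), ready(a,a), ready(a,e), ready(b,b), ready(b,e), ready(e,a)}
optimal plan length = 2; 2 > 1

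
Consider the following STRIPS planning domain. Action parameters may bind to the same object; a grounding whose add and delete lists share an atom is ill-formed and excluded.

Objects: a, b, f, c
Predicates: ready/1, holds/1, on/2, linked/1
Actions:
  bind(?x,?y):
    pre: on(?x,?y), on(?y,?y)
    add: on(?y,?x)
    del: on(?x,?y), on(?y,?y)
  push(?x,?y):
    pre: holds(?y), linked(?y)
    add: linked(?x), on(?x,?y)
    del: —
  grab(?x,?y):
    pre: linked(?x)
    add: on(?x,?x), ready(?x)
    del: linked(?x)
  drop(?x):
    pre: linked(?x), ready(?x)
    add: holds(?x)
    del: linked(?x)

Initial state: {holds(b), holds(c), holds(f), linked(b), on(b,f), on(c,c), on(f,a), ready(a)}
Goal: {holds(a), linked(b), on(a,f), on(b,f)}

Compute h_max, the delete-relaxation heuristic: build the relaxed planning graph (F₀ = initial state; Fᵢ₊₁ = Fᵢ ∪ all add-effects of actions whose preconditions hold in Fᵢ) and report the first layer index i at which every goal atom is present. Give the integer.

F0 = init (8 atoms)
F1 = F0 ∪ {linked(a), linked(c), linked(f), on(a,b), on(b,b), on(c,b), on(f,b), ready(b)}  (16 atoms)
F2 = F1 ∪ {holds(a), on(a,a), on(a,c), on(a,f), on(b,a), on(b,c), on(c,f), on(f,c), on(f,f), ready(c), ready(f)}  (27 atoms)
goal ⊆ F2  ⇒  h_max = 2

2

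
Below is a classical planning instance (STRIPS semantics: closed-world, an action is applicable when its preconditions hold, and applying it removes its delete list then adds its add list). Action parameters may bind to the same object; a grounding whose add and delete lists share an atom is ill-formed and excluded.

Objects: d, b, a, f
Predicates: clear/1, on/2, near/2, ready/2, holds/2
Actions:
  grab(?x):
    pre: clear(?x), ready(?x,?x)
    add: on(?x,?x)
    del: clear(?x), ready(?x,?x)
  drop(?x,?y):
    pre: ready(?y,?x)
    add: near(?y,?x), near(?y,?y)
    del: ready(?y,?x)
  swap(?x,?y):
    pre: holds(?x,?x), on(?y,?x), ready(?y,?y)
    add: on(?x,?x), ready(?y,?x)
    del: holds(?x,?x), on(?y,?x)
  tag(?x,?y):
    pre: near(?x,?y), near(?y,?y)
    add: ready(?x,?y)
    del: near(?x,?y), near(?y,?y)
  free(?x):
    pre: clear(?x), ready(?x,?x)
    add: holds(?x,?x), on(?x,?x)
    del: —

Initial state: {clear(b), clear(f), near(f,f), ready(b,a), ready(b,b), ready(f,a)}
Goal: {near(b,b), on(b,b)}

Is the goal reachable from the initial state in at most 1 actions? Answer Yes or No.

1. grab(b)  →  {clear(f), near(f,f), on(b,b), ready(b,a), ready(f,a)}
2. drop(a,b)  →  {clear(f), near(b,a), near(b,b), near(f,f), on(b,b), ready(f,a)}
optimal plan length = 2; 2 > 1

No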